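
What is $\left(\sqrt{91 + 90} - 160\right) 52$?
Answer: $-8320 + 52 \sqrt{181} \approx -7620.4$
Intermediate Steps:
$\left(\sqrt{91 + 90} - 160\right) 52 = \left(\sqrt{181} - 160\right) 52 = \left(-160 + \sqrt{181}\right) 52 = -8320 + 52 \sqrt{181}$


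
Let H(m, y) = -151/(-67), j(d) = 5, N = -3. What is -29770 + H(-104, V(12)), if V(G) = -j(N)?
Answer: -1994439/67 ≈ -29768.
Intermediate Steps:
V(G) = -5 (V(G) = -1*5 = -5)
H(m, y) = 151/67 (H(m, y) = -151*(-1/67) = 151/67)
-29770 + H(-104, V(12)) = -29770 + 151/67 = -1994439/67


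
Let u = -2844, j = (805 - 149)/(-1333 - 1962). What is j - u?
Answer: 9370324/3295 ≈ 2843.8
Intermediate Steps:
j = -656/3295 (j = 656/(-3295) = 656*(-1/3295) = -656/3295 ≈ -0.19909)
j - u = -656/3295 - 1*(-2844) = -656/3295 + 2844 = 9370324/3295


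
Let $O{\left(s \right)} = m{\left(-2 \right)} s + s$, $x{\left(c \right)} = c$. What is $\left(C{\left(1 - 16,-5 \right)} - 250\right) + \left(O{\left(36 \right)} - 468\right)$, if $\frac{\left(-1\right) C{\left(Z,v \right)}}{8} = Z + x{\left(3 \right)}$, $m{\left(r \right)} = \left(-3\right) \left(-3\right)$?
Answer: $-262$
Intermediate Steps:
$m{\left(r \right)} = 9$
$C{\left(Z,v \right)} = -24 - 8 Z$ ($C{\left(Z,v \right)} = - 8 \left(Z + 3\right) = - 8 \left(3 + Z\right) = -24 - 8 Z$)
$O{\left(s \right)} = 10 s$ ($O{\left(s \right)} = 9 s + s = 10 s$)
$\left(C{\left(1 - 16,-5 \right)} - 250\right) + \left(O{\left(36 \right)} - 468\right) = \left(\left(-24 - 8 \left(1 - 16\right)\right) - 250\right) + \left(10 \cdot 36 - 468\right) = \left(\left(-24 - 8 \left(1 - 16\right)\right) - 250\right) + \left(360 - 468\right) = \left(\left(-24 - -120\right) - 250\right) - 108 = \left(\left(-24 + 120\right) - 250\right) - 108 = \left(96 - 250\right) - 108 = -154 - 108 = -262$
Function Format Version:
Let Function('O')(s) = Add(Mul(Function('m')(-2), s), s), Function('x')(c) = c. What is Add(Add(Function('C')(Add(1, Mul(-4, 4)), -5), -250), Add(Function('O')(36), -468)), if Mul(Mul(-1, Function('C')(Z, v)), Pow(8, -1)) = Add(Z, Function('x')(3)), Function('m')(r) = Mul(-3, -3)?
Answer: -262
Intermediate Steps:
Function('m')(r) = 9
Function('C')(Z, v) = Add(-24, Mul(-8, Z)) (Function('C')(Z, v) = Mul(-8, Add(Z, 3)) = Mul(-8, Add(3, Z)) = Add(-24, Mul(-8, Z)))
Function('O')(s) = Mul(10, s) (Function('O')(s) = Add(Mul(9, s), s) = Mul(10, s))
Add(Add(Function('C')(Add(1, Mul(-4, 4)), -5), -250), Add(Function('O')(36), -468)) = Add(Add(Add(-24, Mul(-8, Add(1, Mul(-4, 4)))), -250), Add(Mul(10, 36), -468)) = Add(Add(Add(-24, Mul(-8, Add(1, -16))), -250), Add(360, -468)) = Add(Add(Add(-24, Mul(-8, -15)), -250), -108) = Add(Add(Add(-24, 120), -250), -108) = Add(Add(96, -250), -108) = Add(-154, -108) = -262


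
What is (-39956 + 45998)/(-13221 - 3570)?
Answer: -2014/5597 ≈ -0.35984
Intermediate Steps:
(-39956 + 45998)/(-13221 - 3570) = 6042/(-16791) = 6042*(-1/16791) = -2014/5597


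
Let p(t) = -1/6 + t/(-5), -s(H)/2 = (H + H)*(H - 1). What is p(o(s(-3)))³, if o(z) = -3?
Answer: 2197/27000 ≈ 0.081370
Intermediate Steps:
s(H) = -4*H*(-1 + H) (s(H) = -2*(H + H)*(H - 1) = -2*2*H*(-1 + H) = -4*H*(-1 + H))
p(t) = -⅙ - t/5 (p(t) = -1*⅙ + t*(-⅕) = -⅙ - t/5)
p(o(s(-3)))³ = (-⅙ - ⅕*(-3))³ = (-⅙ + ⅗)³ = (13/30)³ = 2197/27000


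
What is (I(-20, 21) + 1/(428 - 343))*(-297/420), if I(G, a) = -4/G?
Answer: -891/5950 ≈ -0.14975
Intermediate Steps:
(I(-20, 21) + 1/(428 - 343))*(-297/420) = (-4/(-20) + 1/(428 - 343))*(-297/420) = (-4*(-1/20) + 1/85)*(-297*1/420) = (⅕ + 1/85)*(-99/140) = (18/85)*(-99/140) = -891/5950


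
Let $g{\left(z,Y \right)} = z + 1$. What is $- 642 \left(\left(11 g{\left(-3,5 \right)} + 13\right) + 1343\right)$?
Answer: $-856428$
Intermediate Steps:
$g{\left(z,Y \right)} = 1 + z$
$- 642 \left(\left(11 g{\left(-3,5 \right)} + 13\right) + 1343\right) = - 642 \left(\left(11 \left(1 - 3\right) + 13\right) + 1343\right) = - 642 \left(\left(11 \left(-2\right) + 13\right) + 1343\right) = - 642 \left(\left(-22 + 13\right) + 1343\right) = - 642 \left(-9 + 1343\right) = \left(-642\right) 1334 = -856428$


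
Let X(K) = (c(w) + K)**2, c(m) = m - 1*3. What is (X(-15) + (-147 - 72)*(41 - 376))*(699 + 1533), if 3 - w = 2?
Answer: 164395728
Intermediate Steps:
w = 1 (w = 3 - 1*2 = 3 - 2 = 1)
c(m) = -3 + m (c(m) = m - 3 = -3 + m)
X(K) = (-2 + K)**2 (X(K) = ((-3 + 1) + K)**2 = (-2 + K)**2)
(X(-15) + (-147 - 72)*(41 - 376))*(699 + 1533) = ((-2 - 15)**2 + (-147 - 72)*(41 - 376))*(699 + 1533) = ((-17)**2 - 219*(-335))*2232 = (289 + 73365)*2232 = 73654*2232 = 164395728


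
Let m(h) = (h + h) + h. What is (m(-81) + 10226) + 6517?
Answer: 16500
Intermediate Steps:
m(h) = 3*h (m(h) = 2*h + h = 3*h)
(m(-81) + 10226) + 6517 = (3*(-81) + 10226) + 6517 = (-243 + 10226) + 6517 = 9983 + 6517 = 16500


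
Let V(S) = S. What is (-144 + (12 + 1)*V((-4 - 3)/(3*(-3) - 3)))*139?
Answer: -227543/12 ≈ -18962.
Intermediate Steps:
(-144 + (12 + 1)*V((-4 - 3)/(3*(-3) - 3)))*139 = (-144 + (12 + 1)*((-4 - 3)/(3*(-3) - 3)))*139 = (-144 + 13*(-7/(-9 - 3)))*139 = (-144 + 13*(-7/(-12)))*139 = (-144 + 13*(-7*(-1/12)))*139 = (-144 + 13*(7/12))*139 = (-144 + 91/12)*139 = -1637/12*139 = -227543/12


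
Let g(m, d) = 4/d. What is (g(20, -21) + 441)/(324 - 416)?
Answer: -9257/1932 ≈ -4.7914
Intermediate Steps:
(g(20, -21) + 441)/(324 - 416) = (4/(-21) + 441)/(324 - 416) = (4*(-1/21) + 441)/(-92) = (-4/21 + 441)*(-1/92) = (9257/21)*(-1/92) = -9257/1932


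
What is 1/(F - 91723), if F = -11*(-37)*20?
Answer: -1/83583 ≈ -1.1964e-5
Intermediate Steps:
F = 8140 (F = 407*20 = 8140)
1/(F - 91723) = 1/(8140 - 91723) = 1/(-83583) = -1/83583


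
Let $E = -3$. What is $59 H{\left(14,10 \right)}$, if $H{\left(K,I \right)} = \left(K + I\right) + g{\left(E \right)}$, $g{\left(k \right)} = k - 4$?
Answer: $1003$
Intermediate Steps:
$g{\left(k \right)} = -4 + k$
$H{\left(K,I \right)} = -7 + I + K$ ($H{\left(K,I \right)} = \left(K + I\right) - 7 = \left(I + K\right) - 7 = -7 + I + K$)
$59 H{\left(14,10 \right)} = 59 \left(-7 + 10 + 14\right) = 59 \cdot 17 = 1003$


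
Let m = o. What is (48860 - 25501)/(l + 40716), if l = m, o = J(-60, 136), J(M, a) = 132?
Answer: 23359/40848 ≈ 0.57185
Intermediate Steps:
o = 132
m = 132
l = 132
(48860 - 25501)/(l + 40716) = (48860 - 25501)/(132 + 40716) = 23359/40848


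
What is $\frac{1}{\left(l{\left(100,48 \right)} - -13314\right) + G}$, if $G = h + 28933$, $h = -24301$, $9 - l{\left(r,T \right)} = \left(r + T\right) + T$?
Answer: $\frac{1}{17759} \approx 5.6309 \cdot 10^{-5}$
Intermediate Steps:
$l{\left(r,T \right)} = 9 - r - 2 T$ ($l{\left(r,T \right)} = 9 - \left(\left(r + T\right) + T\right) = 9 - \left(\left(T + r\right) + T\right) = 9 - \left(r + 2 T\right) = 9 - r - 2 T$)
$G = 4632$ ($G = -24301 + 28933 = 4632$)
$\frac{1}{\left(l{\left(100,48 \right)} - -13314\right) + G} = \frac{1}{\left(\left(9 - 100 - 96\right) - -13314\right) + 4632} = \frac{1}{\left(\left(9 - 100 - 96\right) + 13314\right) + 4632} = \frac{1}{\left(-187 + 13314\right) + 4632} = \frac{1}{13127 + 4632} = \frac{1}{17759}$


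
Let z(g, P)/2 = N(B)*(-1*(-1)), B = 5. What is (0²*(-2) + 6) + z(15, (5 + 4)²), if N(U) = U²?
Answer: 56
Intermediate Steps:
z(g, P) = 50 (z(g, P) = 2*(5²*(-1*(-1))) = 2*(25*1) = 2*25 = 50)
(0²*(-2) + 6) + z(15, (5 + 4)²) = (0²*(-2) + 6) + 50 = (0*(-2) + 6) + 50 = (0 + 6) + 50 = 6 + 50 = 56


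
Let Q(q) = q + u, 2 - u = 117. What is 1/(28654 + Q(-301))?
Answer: 1/28238 ≈ 3.5413e-5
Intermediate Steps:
u = -115 (u = 2 - 1*117 = 2 - 117 = -115)
Q(q) = -115 + q (Q(q) = q - 115 = -115 + q)
1/(28654 + Q(-301)) = 1/(28654 + (-115 - 301)) = 1/(28654 - 416) = 1/28238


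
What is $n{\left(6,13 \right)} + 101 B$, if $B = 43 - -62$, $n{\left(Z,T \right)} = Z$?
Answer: $10611$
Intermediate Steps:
$B = 105$ ($B = 43 + 62 = 105$)
$n{\left(6,13 \right)} + 101 B = 6 + 101 \cdot 105 = 6 + 10605 = 10611$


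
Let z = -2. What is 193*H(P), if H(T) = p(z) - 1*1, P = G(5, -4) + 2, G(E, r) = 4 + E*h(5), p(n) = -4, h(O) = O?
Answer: -965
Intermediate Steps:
G(E, r) = 4 + 5*E (G(E, r) = 4 + E*5 = 4 + 5*E)
P = 31 (P = (4 + 5*5) + 2 = (4 + 25) + 2 = 29 + 2 = 31)
H(T) = -5 (H(T) = -4 - 1*1 = -4 - 1 = -5)
193*H(P) = 193*(-5) = -965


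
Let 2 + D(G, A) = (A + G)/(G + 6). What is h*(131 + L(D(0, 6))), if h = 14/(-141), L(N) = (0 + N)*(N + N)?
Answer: -1862/141 ≈ -13.206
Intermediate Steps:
D(G, A) = -2 + (A + G)/(6 + G) (D(G, A) = -2 + (A + G)/(G + 6) = -2 + (A + G)/(6 + G))
L(N) = 2*N**2 (L(N) = N*(2*N) = 2*N**2)
h = -14/141 (h = 14*(-1/141) = -14/141 ≈ -0.099291)
h*(131 + L(D(0, 6))) = -14*(131 + 2*((-12 + 6 - 1*0)/(6 + 0))**2)/141 = -14*(131 + 2*((-12 + 6 + 0)/6)**2)/141 = -14*(131 + 2*((1/6)*(-6))**2)/141 = -14*(131 + 2*(-1)**2)/141 = -14*(131 + 2*1)/141 = -14*(131 + 2)/141 = -14/141*133 = -1862/141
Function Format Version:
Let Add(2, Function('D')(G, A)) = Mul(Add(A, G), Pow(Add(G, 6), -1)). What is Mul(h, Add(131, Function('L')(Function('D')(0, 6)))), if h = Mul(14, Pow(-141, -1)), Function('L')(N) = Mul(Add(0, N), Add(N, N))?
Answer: Rational(-1862, 141) ≈ -13.206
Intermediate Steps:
Function('D')(G, A) = Add(-2, Mul(Pow(Add(6, G), -1), Add(A, G))) (Function('D')(G, A) = Add(-2, Mul(Add(A, G), Pow(Add(G, 6), -1))) = Add(-2, Mul(Add(A, G), Pow(Add(6, G), -1))) = Add(-2, Mul(Pow(Add(6, G), -1), Add(A, G))))
Function('L')(N) = Mul(2, Pow(N, 2)) (Function('L')(N) = Mul(N, Mul(2, N)) = Mul(2, Pow(N, 2)))
h = Rational(-14, 141) (h = Mul(14, Rational(-1, 141)) = Rational(-14, 141) ≈ -0.099291)
Mul(h, Add(131, Function('L')(Function('D')(0, 6)))) = Mul(Rational(-14, 141), Add(131, Mul(2, Pow(Mul(Pow(Add(6, 0), -1), Add(-12, 6, Mul(-1, 0))), 2)))) = Mul(Rational(-14, 141), Add(131, Mul(2, Pow(Mul(Pow(6, -1), Add(-12, 6, 0)), 2)))) = Mul(Rational(-14, 141), Add(131, Mul(2, Pow(Mul(Rational(1, 6), -6), 2)))) = Mul(Rational(-14, 141), Add(131, Mul(2, Pow(-1, 2)))) = Mul(Rational(-14, 141), Add(131, Mul(2, 1))) = Mul(Rational(-14, 141), Add(131, 2)) = Mul(Rational(-14, 141), 133) = Rational(-1862, 141)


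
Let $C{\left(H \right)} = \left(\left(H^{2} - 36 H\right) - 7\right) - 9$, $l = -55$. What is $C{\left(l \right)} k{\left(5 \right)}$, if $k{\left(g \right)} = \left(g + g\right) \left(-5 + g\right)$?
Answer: $0$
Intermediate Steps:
$k{\left(g \right)} = 2 g \left(-5 + g\right)$
$C{\left(H \right)} = -16 + H^{2} - 36 H$ ($C{\left(H \right)} = \left(-7 + H^{2} - 36 H\right) - 9 = -16 + H^{2} - 36 H$)
$C{\left(l \right)} k{\left(5 \right)} = \left(-16 + \left(-55\right)^{2} - -1980\right) 2 \cdot 5 \left(-5 + 5\right) = \left(-16 + 3025 + 1980\right) 2 \cdot 5 \cdot 0 = 4989 \cdot 0 = 0$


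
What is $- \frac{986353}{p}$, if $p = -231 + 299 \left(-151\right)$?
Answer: $\frac{986353}{45380} \approx 21.735$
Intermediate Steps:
$p = -45380$ ($p = -231 - 45149 = -45380$)
$- \frac{986353}{p} = - \frac{986353}{-45380} = \left(-986353\right) \left(- \frac{1}{45380}\right) = \frac{986353}{45380}$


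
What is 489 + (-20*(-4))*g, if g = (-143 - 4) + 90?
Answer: -4071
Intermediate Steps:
g = -57 (g = -147 + 90 = -57)
489 + (-20*(-4))*g = 489 - 20*(-4)*(-57) = 489 + 80*(-57) = 489 - 4560 = -4071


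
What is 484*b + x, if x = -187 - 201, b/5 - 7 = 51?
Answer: 139972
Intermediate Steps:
b = 290 (b = 35 + 5*51 = 35 + 255 = 290)
x = -388
484*b + x = 484*290 - 388 = 140360 - 388 = 139972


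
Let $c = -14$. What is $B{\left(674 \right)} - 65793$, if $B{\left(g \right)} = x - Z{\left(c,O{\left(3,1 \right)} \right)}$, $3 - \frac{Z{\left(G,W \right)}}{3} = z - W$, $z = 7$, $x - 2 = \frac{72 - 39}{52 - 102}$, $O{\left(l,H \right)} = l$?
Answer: $- \frac{3289433}{50} \approx -65789.0$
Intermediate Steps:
$x = \frac{67}{50}$ ($x = 2 + \frac{72 - 39}{52 - 102} = 2 + \frac{33}{-50} = 2 + 33 \left(- \frac{1}{50}\right) = 2 - \frac{33}{50} = \frac{67}{50} \approx 1.34$)
$Z{\left(G,W \right)} = -12 + 3 W$ ($Z{\left(G,W \right)} = 9 - 3 \left(7 - W\right) = 9 + \left(-21 + 3 W\right) = -12 + 3 W$)
$B{\left(g \right)} = \frac{217}{50}$ ($B{\left(g \right)} = \frac{67}{50} - \left(-12 + 3 \cdot 3\right) = \frac{67}{50} - \left(-12 + 9\right) = \frac{67}{50} - -3 = \frac{67}{50} + 3 = \frac{217}{50}$)
$B{\left(674 \right)} - 65793 = \frac{217}{50} - 65793 = - \frac{3289433}{50}$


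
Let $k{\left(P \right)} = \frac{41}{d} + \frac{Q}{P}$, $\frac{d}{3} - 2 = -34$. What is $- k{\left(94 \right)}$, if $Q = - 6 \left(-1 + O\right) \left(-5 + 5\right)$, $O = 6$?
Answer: $\frac{41}{96} \approx 0.42708$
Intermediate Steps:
$d = -96$ ($d = 6 + 3 \left(-34\right) = 6 - 102 = -96$)
$Q = 0$ ($Q = - 6 \left(-1 + 6\right) \left(-5 + 5\right) = - 6 \cdot 5 \cdot 0 = \left(-6\right) 0 = 0$)
$k{\left(P \right)} = - \frac{41}{96}$ ($k{\left(P \right)} = \frac{41}{-96} + \frac{0}{P} = 41 \left(- \frac{1}{96}\right) + 0 = - \frac{41}{96} + 0 = - \frac{41}{96}$)
$- k{\left(94 \right)} = \left(-1\right) \left(- \frac{41}{96}\right) = \frac{41}{96}$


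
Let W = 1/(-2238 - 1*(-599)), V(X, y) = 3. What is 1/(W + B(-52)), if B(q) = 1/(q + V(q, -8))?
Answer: -80311/1688 ≈ -47.578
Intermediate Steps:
W = -1/1639 (W = 1/(-2238 + 599) = 1/(-1639) = -1/1639 ≈ -0.00061013)
B(q) = 1/(3 + q) (B(q) = 1/(q + 3) = 1/(3 + q))
1/(W + B(-52)) = 1/(-1/1639 + 1/(3 - 52)) = 1/(-1/1639 + 1/(-49)) = 1/(-1/1639 - 1/49) = 1/(-1688/80311) = -80311/1688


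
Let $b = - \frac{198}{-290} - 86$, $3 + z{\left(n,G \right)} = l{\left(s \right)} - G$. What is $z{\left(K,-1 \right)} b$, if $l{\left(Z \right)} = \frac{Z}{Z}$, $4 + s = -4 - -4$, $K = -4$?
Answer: $\frac{12371}{145} \approx 85.317$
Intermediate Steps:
$s = -4$ ($s = -4 - 0 = -4 + \left(-4 + 4\right) = -4 + 0 = -4$)
$l{\left(Z \right)} = 1$
$z{\left(n,G \right)} = -2 - G$ ($z{\left(n,G \right)} = -3 - \left(-1 + G\right) = -2 - G$)
$b = - \frac{12371}{145}$ ($b = \left(-198\right) \left(- \frac{1}{290}\right) - 86 = \frac{99}{145} - 86 = - \frac{12371}{145} \approx -85.317$)
$z{\left(K,-1 \right)} b = \left(-2 - -1\right) \left(- \frac{12371}{145}\right) = \left(-2 + 1\right) \left(- \frac{12371}{145}\right) = \left(-1\right) \left(- \frac{12371}{145}\right) = \frac{12371}{145}$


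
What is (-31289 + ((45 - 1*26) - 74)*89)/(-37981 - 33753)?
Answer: 18092/35867 ≈ 0.50442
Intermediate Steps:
(-31289 + ((45 - 1*26) - 74)*89)/(-37981 - 33753) = (-31289 + ((45 - 26) - 74)*89)/(-71734) = (-31289 + (19 - 74)*89)*(-1/71734) = (-31289 - 55*89)*(-1/71734) = (-31289 - 4895)*(-1/71734) = -36184*(-1/71734) = 18092/35867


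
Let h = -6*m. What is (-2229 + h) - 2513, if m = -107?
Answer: -4100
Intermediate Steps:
h = 642 (h = -6*(-107) = 642)
(-2229 + h) - 2513 = (-2229 + 642) - 2513 = -1587 - 2513 = -4100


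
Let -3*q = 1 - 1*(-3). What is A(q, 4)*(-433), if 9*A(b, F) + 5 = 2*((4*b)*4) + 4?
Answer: 56723/27 ≈ 2100.9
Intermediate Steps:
q = -4/3 (q = -(1 - 1*(-3))/3 = -(1 + 3)/3 = -⅓*4 = -4/3 ≈ -1.3333)
A(b, F) = -⅑ + 32*b/9 (A(b, F) = -5/9 + (2*((4*b)*4) + 4)/9 = -5/9 + (2*(16*b) + 4)/9 = -5/9 + (32*b + 4)/9 = -5/9 + (4 + 32*b)/9 = -5/9 + (4/9 + 32*b/9) = -⅑ + 32*b/9)
A(q, 4)*(-433) = (-⅑ + (32/9)*(-4/3))*(-433) = (-⅑ - 128/27)*(-433) = -131/27*(-433) = 56723/27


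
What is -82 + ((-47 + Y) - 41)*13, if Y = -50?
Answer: -1876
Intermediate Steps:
-82 + ((-47 + Y) - 41)*13 = -82 + ((-47 - 50) - 41)*13 = -82 + (-97 - 41)*13 = -82 - 138*13 = -82 - 1794 = -1876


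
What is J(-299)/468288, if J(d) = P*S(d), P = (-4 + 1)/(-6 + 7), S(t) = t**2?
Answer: -89401/156096 ≈ -0.57273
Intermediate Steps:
P = -3 (P = -3/1 = -3*1 = -3)
J(d) = -3*d**2
J(-299)/468288 = -3*(-299)**2/468288 = -3*89401*(1/468288) = -268203*1/468288 = -89401/156096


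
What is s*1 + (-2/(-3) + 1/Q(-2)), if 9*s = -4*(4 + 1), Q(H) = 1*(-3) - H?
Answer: -23/9 ≈ -2.5556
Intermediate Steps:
Q(H) = -3 - H
s = -20/9 (s = (-4*(4 + 1))/9 = (-4*5)/9 = (⅑)*(-20) = -20/9 ≈ -2.2222)
s*1 + (-2/(-3) + 1/Q(-2)) = -20/9*1 + (-2/(-3) + 1/(-3 - 1*(-2))) = -20/9 + (-2*(-⅓) + 1/(-3 + 2)) = -20/9 + (⅔ + 1/(-1)) = -20/9 + (⅔ + 1*(-1)) = -20/9 + (⅔ - 1) = -20/9 - ⅓ = -23/9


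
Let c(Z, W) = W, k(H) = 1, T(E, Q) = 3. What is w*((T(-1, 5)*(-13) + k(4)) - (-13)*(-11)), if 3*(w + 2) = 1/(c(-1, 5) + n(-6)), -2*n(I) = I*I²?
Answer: 122537/339 ≈ 361.47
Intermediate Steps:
n(I) = -I³/2 (n(I) = -I*I²/2 = -I³/2)
w = -677/339 (w = -2 + 1/(3*(5 - ½*(-6)³)) = -2 + 1/(3*(5 - ½*(-216))) = -2 + 1/(3*(5 + 108)) = -2 + (⅓)/113 = -2 + (⅓)*(1/113) = -2 + 1/339 = -677/339 ≈ -1.9970)
w*((T(-1, 5)*(-13) + k(4)) - (-13)*(-11)) = -677*((3*(-13) + 1) - (-13)*(-11))/339 = -677*((-39 + 1) - 1*143)/339 = -677*(-38 - 143)/339 = -677/339*(-181) = 122537/339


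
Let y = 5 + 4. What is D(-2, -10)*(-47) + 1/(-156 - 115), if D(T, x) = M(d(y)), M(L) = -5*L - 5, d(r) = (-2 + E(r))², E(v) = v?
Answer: 3184249/271 ≈ 11750.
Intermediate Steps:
y = 9
d(r) = (-2 + r)²
M(L) = -5 - 5*L
D(T, x) = -250 (D(T, x) = -5 - 5*(-2 + 9)² = -5 - 5*7² = -5 - 5*49 = -5 - 245 = -250)
D(-2, -10)*(-47) + 1/(-156 - 115) = -250*(-47) + 1/(-156 - 115) = 11750 + 1/(-271) = 11750 - 1/271 = 3184249/271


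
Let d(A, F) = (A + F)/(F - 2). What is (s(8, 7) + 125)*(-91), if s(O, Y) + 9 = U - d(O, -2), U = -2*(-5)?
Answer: -23205/2 ≈ -11603.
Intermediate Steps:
d(A, F) = (A + F)/(-2 + F)
U = 10
s(O, Y) = ½ + O/4 (s(O, Y) = -9 + (10 - (O - 2)/(-2 - 2)) = -9 + (10 - (-2 + O)/(-4)) = -9 + (10 - (-1)*(-2 + O)/4) = -9 + (10 - (½ - O/4)) = -9 + (10 + (-½ + O/4)) = -9 + (19/2 + O/4) = ½ + O/4)
(s(8, 7) + 125)*(-91) = ((½ + (¼)*8) + 125)*(-91) = ((½ + 2) + 125)*(-91) = (5/2 + 125)*(-91) = (255/2)*(-91) = -23205/2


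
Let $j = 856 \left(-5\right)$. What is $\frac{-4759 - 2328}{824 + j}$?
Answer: $\frac{7087}{3456} \approx 2.0506$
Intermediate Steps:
$j = -4280$
$\frac{-4759 - 2328}{824 + j} = \frac{-4759 - 2328}{824 - 4280} = - \frac{7087}{-3456} = \left(-7087\right) \left(- \frac{1}{3456}\right) = \frac{7087}{3456}$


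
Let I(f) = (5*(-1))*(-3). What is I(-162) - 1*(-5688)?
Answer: 5703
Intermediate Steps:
I(f) = 15 (I(f) = -5*(-3) = 15)
I(-162) - 1*(-5688) = 15 - 1*(-5688) = 15 + 5688 = 5703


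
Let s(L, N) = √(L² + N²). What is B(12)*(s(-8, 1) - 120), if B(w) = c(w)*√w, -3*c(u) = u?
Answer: 8*√3*(120 - √65) ≈ 1551.1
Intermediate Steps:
c(u) = -u/3
B(w) = -w^(3/2)/3 (B(w) = (-w/3)*√w = -w^(3/2)/3)
B(12)*(s(-8, 1) - 120) = (-8*√3)*(√((-8)² + 1²) - 120) = (-8*√3)*(√(64 + 1) - 120) = (-8*√3)*(√65 - 120) = (-8*√3)*(-120 + √65) = -8*√3*(-120 + √65)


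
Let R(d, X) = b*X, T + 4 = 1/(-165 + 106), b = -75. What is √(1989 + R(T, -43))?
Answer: √5214 ≈ 72.208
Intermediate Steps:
T = -237/59 (T = -4 + 1/(-165 + 106) = -4 + 1/(-59) = -4 - 1/59 = -237/59 ≈ -4.0170)
R(d, X) = -75*X
√(1989 + R(T, -43)) = √(1989 - 75*(-43)) = √(1989 + 3225) = √5214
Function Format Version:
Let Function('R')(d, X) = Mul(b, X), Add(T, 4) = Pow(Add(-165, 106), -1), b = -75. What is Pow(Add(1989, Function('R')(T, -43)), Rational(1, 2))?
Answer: Pow(5214, Rational(1, 2)) ≈ 72.208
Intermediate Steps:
T = Rational(-237, 59) (T = Add(-4, Pow(Add(-165, 106), -1)) = Add(-4, Pow(-59, -1)) = Add(-4, Rational(-1, 59)) = Rational(-237, 59) ≈ -4.0170)
Function('R')(d, X) = Mul(-75, X)
Pow(Add(1989, Function('R')(T, -43)), Rational(1, 2)) = Pow(Add(1989, Mul(-75, -43)), Rational(1, 2)) = Pow(Add(1989, 3225), Rational(1, 2)) = Pow(5214, Rational(1, 2))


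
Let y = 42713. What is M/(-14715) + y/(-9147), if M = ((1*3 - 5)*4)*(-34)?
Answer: -210336593/44866035 ≈ -4.6881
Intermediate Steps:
M = 272 (M = ((3 - 5)*4)*(-34) = -2*4*(-34) = -8*(-34) = 272)
M/(-14715) + y/(-9147) = 272/(-14715) + 42713/(-9147) = 272*(-1/14715) + 42713*(-1/9147) = -272/14715 - 42713/9147 = -210336593/44866035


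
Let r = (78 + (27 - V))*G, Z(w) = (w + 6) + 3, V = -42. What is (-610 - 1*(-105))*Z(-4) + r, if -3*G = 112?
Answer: -8013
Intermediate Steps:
G = -112/3 (G = -1/3*112 = -112/3 ≈ -37.333)
Z(w) = 9 + w (Z(w) = (6 + w) + 3 = 9 + w)
r = -5488 (r = (78 + (27 - 1*(-42)))*(-112/3) = (78 + (27 + 42))*(-112/3) = (78 + 69)*(-112/3) = 147*(-112/3) = -5488)
(-610 - 1*(-105))*Z(-4) + r = (-610 - 1*(-105))*(9 - 4) - 5488 = (-610 + 105)*5 - 5488 = -505*5 - 5488 = -2525 - 5488 = -8013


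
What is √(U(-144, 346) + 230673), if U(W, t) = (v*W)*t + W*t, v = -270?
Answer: √13633329 ≈ 3692.3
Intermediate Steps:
U(W, t) = -269*W*t (U(W, t) = (-270*W)*t + W*t = -270*W*t + W*t = -269*W*t)
√(U(-144, 346) + 230673) = √(-269*(-144)*346 + 230673) = √(13402656 + 230673) = √13633329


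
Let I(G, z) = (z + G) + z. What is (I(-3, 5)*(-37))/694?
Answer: -259/694 ≈ -0.37320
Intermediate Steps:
I(G, z) = G + 2*z (I(G, z) = (G + z) + z = G + 2*z)
(I(-3, 5)*(-37))/694 = ((-3 + 2*5)*(-37))/694 = ((-3 + 10)*(-37))*(1/694) = (7*(-37))*(1/694) = -259*1/694 = -259/694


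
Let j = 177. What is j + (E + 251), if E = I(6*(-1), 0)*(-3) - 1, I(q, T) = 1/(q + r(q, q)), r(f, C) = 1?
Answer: 2138/5 ≈ 427.60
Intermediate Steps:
I(q, T) = 1/(1 + q) (I(q, T) = 1/(q + 1) = 1/(1 + q))
E = -⅖ (E = -3/(1 + 6*(-1)) - 1 = -3/(1 - 6) - 1 = -3/(-5) - 1 = -⅕*(-3) - 1 = ⅗ - 1 = -⅖ ≈ -0.40000)
j + (E + 251) = 177 + (-⅖ + 251) = 177 + 1253/5 = 2138/5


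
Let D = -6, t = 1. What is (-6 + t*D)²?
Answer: 144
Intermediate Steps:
(-6 + t*D)² = (-6 + 1*(-6))² = (-6 - 6)² = (-12)² = 144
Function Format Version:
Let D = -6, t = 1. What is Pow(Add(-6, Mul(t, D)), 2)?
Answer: 144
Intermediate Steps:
Pow(Add(-6, Mul(t, D)), 2) = Pow(Add(-6, Mul(1, -6)), 2) = Pow(Add(-6, -6), 2) = Pow(-12, 2) = 144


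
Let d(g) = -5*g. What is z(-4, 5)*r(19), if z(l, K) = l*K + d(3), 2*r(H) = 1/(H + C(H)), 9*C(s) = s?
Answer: -63/76 ≈ -0.82895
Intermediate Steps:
C(s) = s/9
r(H) = 9/(20*H) (r(H) = 1/(2*(H + H/9)) = 1/(2*((10*H/9))) = (9/(10*H))/2 = 9/(20*H))
z(l, K) = -15 + K*l (z(l, K) = l*K - 5*3 = K*l - 15 = -15 + K*l)
z(-4, 5)*r(19) = (-15 + 5*(-4))*((9/20)/19) = (-15 - 20)*((9/20)*(1/19)) = -35*9/380 = -63/76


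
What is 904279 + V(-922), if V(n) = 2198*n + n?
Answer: -1123199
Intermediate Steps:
V(n) = 2199*n
904279 + V(-922) = 904279 + 2199*(-922) = 904279 - 2027478 = -1123199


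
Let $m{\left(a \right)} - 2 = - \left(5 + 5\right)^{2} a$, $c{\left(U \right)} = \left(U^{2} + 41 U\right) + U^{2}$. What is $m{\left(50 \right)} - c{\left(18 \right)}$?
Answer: $-6384$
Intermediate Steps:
$c{\left(U \right)} = 2 U^{2} + 41 U$
$m{\left(a \right)} = 2 - 100 a$ ($m{\left(a \right)} = 2 + - \left(5 + 5\right)^{2} a = 2 + - 10^{2} a = 2 + \left(-1\right) 100 a = 2 - 100 a$)
$m{\left(50 \right)} - c{\left(18 \right)} = \left(2 - 5000\right) - 18 \left(41 + 2 \cdot 18\right) = \left(2 - 5000\right) - 18 \left(41 + 36\right) = -4998 - 18 \cdot 77 = -4998 - 1386 = -6384$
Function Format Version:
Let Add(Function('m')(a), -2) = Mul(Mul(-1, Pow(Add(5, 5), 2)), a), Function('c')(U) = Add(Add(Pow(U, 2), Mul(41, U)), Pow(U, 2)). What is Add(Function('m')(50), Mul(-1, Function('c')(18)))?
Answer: -6384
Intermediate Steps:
Function('c')(U) = Add(Mul(2, Pow(U, 2)), Mul(41, U))
Function('m')(a) = Add(2, Mul(-100, a)) (Function('m')(a) = Add(2, Mul(Mul(-1, Pow(Add(5, 5), 2)), a)) = Add(2, Mul(Mul(-1, Pow(10, 2)), a)) = Add(2, Mul(Mul(-1, 100), a)) = Add(2, Mul(-100, a)))
Add(Function('m')(50), Mul(-1, Function('c')(18))) = Add(Add(2, Mul(-100, 50)), Mul(-1, Mul(18, Add(41, Mul(2, 18))))) = Add(Add(2, -5000), Mul(-1, Mul(18, Add(41, 36)))) = Add(-4998, Mul(-1, Mul(18, 77))) = Add(-4998, Mul(-1, 1386)) = Add(-4998, -1386) = -6384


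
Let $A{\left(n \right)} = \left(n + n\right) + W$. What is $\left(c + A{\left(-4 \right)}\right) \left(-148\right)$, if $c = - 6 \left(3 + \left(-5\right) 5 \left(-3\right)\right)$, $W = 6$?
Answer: $69560$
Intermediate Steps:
$A{\left(n \right)} = 6 + 2 n$ ($A{\left(n \right)} = \left(n + n\right) + 6 = 2 n + 6 = 6 + 2 n$)
$c = -468$ ($c = - 6 \left(3 - -75\right) = - 6 \left(3 + 75\right) = \left(-6\right) 78 = -468$)
$\left(c + A{\left(-4 \right)}\right) \left(-148\right) = \left(-468 + \left(6 + 2 \left(-4\right)\right)\right) \left(-148\right) = \left(-468 + \left(6 - 8\right)\right) \left(-148\right) = \left(-468 - 2\right) \left(-148\right) = \left(-470\right) \left(-148\right) = 69560$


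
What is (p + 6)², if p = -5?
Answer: 1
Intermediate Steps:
(p + 6)² = (-5 + 6)² = 1² = 1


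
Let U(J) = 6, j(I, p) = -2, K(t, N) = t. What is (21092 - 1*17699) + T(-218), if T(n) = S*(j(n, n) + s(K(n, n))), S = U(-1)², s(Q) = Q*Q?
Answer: 1714185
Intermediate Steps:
s(Q) = Q²
S = 36 (S = 6² = 36)
T(n) = -72 + 36*n² (T(n) = 36*(-2 + n²) = -72 + 36*n²)
(21092 - 1*17699) + T(-218) = (21092 - 1*17699) + (-72 + 36*(-218)²) = (21092 - 17699) + (-72 + 36*47524) = 3393 + (-72 + 1710864) = 3393 + 1710792 = 1714185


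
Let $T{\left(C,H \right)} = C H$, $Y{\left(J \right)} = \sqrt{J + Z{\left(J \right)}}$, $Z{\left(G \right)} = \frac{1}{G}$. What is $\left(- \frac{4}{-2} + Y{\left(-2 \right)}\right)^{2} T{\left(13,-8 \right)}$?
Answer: $-156 - 208 i \sqrt{10} \approx -156.0 - 657.75 i$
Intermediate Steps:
$Y{\left(J \right)} = \sqrt{J + \frac{1}{J}}$
$\left(- \frac{4}{-2} + Y{\left(-2 \right)}\right)^{2} T{\left(13,-8 \right)} = \left(- \frac{4}{-2} + \sqrt{-2 + \frac{1}{-2}}\right)^{2} \cdot 13 \left(-8\right) = \left(\left(-4\right) \left(- \frac{1}{2}\right) + \sqrt{-2 - \frac{1}{2}}\right)^{2} \left(-104\right) = \left(2 + \sqrt{- \frac{5}{2}}\right)^{2} \left(-104\right) = \left(2 + \frac{i \sqrt{10}}{2}\right)^{2} \left(-104\right) = - 104 \left(2 + \frac{i \sqrt{10}}{2}\right)^{2}$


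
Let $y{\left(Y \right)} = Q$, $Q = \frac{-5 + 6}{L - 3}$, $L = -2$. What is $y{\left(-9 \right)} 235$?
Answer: $-47$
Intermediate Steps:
$Q = - \frac{1}{5}$ ($Q = \frac{-5 + 6}{-2 - 3} = 1 \frac{1}{-5} = 1 \left(- \frac{1}{5}\right) = - \frac{1}{5} \approx -0.2$)
$y{\left(Y \right)} = - \frac{1}{5}$
$y{\left(-9 \right)} 235 = \left(- \frac{1}{5}\right) 235 = -47$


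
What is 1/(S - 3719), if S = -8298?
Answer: -1/12017 ≈ -8.3215e-5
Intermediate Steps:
1/(S - 3719) = 1/(-8298 - 3719) = 1/(-12017) = -1/12017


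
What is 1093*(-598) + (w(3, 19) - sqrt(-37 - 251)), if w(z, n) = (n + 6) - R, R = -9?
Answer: -653580 - 12*I*sqrt(2) ≈ -6.5358e+5 - 16.971*I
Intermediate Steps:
w(z, n) = 15 + n (w(z, n) = (n + 6) - 1*(-9) = (6 + n) + 9 = 15 + n)
1093*(-598) + (w(3, 19) - sqrt(-37 - 251)) = 1093*(-598) + ((15 + 19) - sqrt(-37 - 251)) = -653614 + (34 - sqrt(-288)) = -653614 + (34 - 12*I*sqrt(2)) = -653580 - 12*I*sqrt(2)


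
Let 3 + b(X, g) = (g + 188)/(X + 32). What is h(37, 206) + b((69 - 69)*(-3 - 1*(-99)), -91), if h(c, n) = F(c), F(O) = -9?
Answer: -287/32 ≈ -8.9688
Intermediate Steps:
h(c, n) = -9
b(X, g) = -3 + (188 + g)/(32 + X) (b(X, g) = -3 + (g + 188)/(X + 32) = -3 + (188 + g)/(32 + X))
h(37, 206) + b((69 - 69)*(-3 - 1*(-99)), -91) = -9 + (92 - 91 - 3*(69 - 69)*(-3 - 1*(-99)))/(32 + (69 - 69)*(-3 - 1*(-99))) = -9 + (92 - 91 - 0*(-3 + 99))/(32 + 0*(-3 + 99)) = -9 + (92 - 91 - 0*96)/(32 + 0*96) = -9 + (92 - 91 - 3*0)/(32 + 0) = -9 + (92 - 91 + 0)/32 = -9 + (1/32)*1 = -9 + 1/32 = -287/32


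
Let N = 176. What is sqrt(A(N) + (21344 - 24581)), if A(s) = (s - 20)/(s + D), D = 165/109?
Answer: 3*I*sqrt(134616817049)/19349 ≈ 56.887*I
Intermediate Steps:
D = 165/109 (D = 165*(1/109) = 165/109 ≈ 1.5138)
A(s) = (-20 + s)/(165/109 + s) (A(s) = (s - 20)/(s + 165/109) = (-20 + s)/(165/109 + s))
sqrt(A(N) + (21344 - 24581)) = sqrt(109*(-20 + 176)/(165 + 109*176) + (21344 - 24581)) = sqrt(109*156/(165 + 19184) - 3237) = sqrt(109*156/19349 - 3237) = sqrt(109*(1/19349)*156 - 3237) = sqrt(17004/19349 - 3237) = sqrt(-62615709/19349) = 3*I*sqrt(134616817049)/19349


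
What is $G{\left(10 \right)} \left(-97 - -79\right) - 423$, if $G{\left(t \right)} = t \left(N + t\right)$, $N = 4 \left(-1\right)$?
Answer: $-1503$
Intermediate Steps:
$N = -4$
$G{\left(t \right)} = t \left(-4 + t\right)$
$G{\left(10 \right)} \left(-97 - -79\right) - 423 = 10 \left(-4 + 10\right) \left(-97 - -79\right) - 423 = 10 \cdot 6 \left(-97 + 79\right) - 423 = 60 \left(-18\right) - 423 = -1080 - 423 = -1503$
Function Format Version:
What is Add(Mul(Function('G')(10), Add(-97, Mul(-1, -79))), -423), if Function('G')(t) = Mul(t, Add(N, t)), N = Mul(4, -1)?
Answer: -1503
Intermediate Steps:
N = -4
Function('G')(t) = Mul(t, Add(-4, t))
Add(Mul(Function('G')(10), Add(-97, Mul(-1, -79))), -423) = Add(Mul(Mul(10, Add(-4, 10)), Add(-97, Mul(-1, -79))), -423) = Add(Mul(Mul(10, 6), Add(-97, 79)), -423) = Add(Mul(60, -18), -423) = Add(-1080, -423) = -1503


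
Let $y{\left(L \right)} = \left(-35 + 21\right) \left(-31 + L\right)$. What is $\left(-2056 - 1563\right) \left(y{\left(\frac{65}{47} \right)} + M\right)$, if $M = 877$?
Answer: $-4674439$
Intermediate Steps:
$y{\left(L \right)} = 434 - 14 L$ ($y{\left(L \right)} = - 14 \left(-31 + L\right) = 434 - 14 L$)
$\left(-2056 - 1563\right) \left(y{\left(\frac{65}{47} \right)} + M\right) = \left(-2056 - 1563\right) \left(\left(434 - 14 \cdot \frac{65}{47}\right) + 877\right) = - 3619 \left(\left(434 - 14 \cdot 65 \cdot \frac{1}{47}\right) + 877\right) = - 3619 \left(\left(434 - \frac{910}{47}\right) + 877\right) = - 3619 \left(\frac{19488}{47} + 877\right) = \left(-3619\right) \frac{60707}{47} = -4674439$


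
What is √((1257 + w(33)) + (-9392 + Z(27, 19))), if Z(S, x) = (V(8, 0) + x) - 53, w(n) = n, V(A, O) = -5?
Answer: I*√8141 ≈ 90.228*I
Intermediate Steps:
Z(S, x) = -58 + x (Z(S, x) = (-5 + x) - 53 = -58 + x)
√((1257 + w(33)) + (-9392 + Z(27, 19))) = √((1257 + 33) + (-9392 + (-58 + 19))) = √(1290 + (-9392 - 39)) = √(1290 - 9431) = √(-8141) = I*√8141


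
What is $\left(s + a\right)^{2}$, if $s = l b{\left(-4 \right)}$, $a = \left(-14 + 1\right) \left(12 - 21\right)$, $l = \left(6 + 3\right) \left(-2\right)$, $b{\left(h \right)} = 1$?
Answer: $9801$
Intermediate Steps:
$l = -18$ ($l = 9 \left(-2\right) = -18$)
$a = 117$ ($a = \left(-13\right) \left(-9\right) = 117$)
$s = -18$ ($s = \left(-18\right) 1 = -18$)
$\left(s + a\right)^{2} = \left(-18 + 117\right)^{2} = 99^{2} = 9801$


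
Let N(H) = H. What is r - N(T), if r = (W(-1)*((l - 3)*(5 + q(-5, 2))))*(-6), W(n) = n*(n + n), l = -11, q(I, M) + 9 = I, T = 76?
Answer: -1588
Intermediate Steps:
q(I, M) = -9 + I
W(n) = 2*n² (W(n) = n*(2*n) = 2*n²)
r = -1512 (r = ((2*(-1)²)*((-11 - 3)*(5 + (-9 - 5))))*(-6) = ((2*1)*(-14*(5 - 14)))*(-6) = (2*(-14*(-9)))*(-6) = (2*126)*(-6) = 252*(-6) = -1512)
r - N(T) = -1512 - 1*76 = -1512 - 76 = -1588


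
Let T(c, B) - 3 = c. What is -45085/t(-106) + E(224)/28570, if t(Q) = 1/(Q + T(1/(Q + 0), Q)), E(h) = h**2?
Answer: 7032266957103/1514210 ≈ 4.6442e+6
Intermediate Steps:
T(c, B) = 3 + c
t(Q) = 1/(3 + Q + 1/Q) (t(Q) = 1/(Q + (3 + 1/(Q + 0))) = 1/(Q + (3 + 1/Q)) = 1/(3 + Q + 1/Q))
-45085/t(-106) + E(224)/28570 = -45085/((-106/(1 + (-106)**2 + 3*(-106)))) + 224**2/28570 = -45085/((-106/(1 + 11236 - 318))) + 50176*(1/28570) = -45085/((-106/10919)) + 25088/14285 = -45085/((-106*1/10919)) + 25088/14285 = -45085/(-106/10919) + 25088/14285 = -45085*(-10919/106) + 25088/14285 = 492283115/106 + 25088/14285 = 7032266957103/1514210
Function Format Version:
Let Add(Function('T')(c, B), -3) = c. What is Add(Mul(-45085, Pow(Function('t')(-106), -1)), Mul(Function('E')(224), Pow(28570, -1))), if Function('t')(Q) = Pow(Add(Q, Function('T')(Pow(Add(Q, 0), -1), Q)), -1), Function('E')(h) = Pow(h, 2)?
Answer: Rational(7032266957103, 1514210) ≈ 4.6442e+6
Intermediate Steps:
Function('T')(c, B) = Add(3, c)
Function('t')(Q) = Pow(Add(3, Q, Pow(Q, -1)), -1) (Function('t')(Q) = Pow(Add(Q, Add(3, Pow(Add(Q, 0), -1))), -1) = Pow(Add(Q, Add(3, Pow(Q, -1))), -1) = Pow(Add(3, Q, Pow(Q, -1)), -1))
Add(Mul(-45085, Pow(Function('t')(-106), -1)), Mul(Function('E')(224), Pow(28570, -1))) = Add(Mul(-45085, Pow(Mul(-106, Pow(Add(1, Pow(-106, 2), Mul(3, -106)), -1)), -1)), Mul(Pow(224, 2), Pow(28570, -1))) = Add(Mul(-45085, Pow(Mul(-106, Pow(Add(1, 11236, -318), -1)), -1)), Mul(50176, Rational(1, 28570))) = Add(Mul(-45085, Pow(Mul(-106, Pow(10919, -1)), -1)), Rational(25088, 14285)) = Add(Mul(-45085, Pow(Mul(-106, Rational(1, 10919)), -1)), Rational(25088, 14285)) = Add(Mul(-45085, Pow(Rational(-106, 10919), -1)), Rational(25088, 14285)) = Add(Mul(-45085, Rational(-10919, 106)), Rational(25088, 14285)) = Add(Rational(492283115, 106), Rational(25088, 14285)) = Rational(7032266957103, 1514210)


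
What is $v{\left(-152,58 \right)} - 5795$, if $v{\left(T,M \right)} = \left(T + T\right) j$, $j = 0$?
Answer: $-5795$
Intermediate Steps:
$v{\left(T,M \right)} = 0$ ($v{\left(T,M \right)} = \left(T + T\right) 0 = 2 T 0 = 0$)
$v{\left(-152,58 \right)} - 5795 = 0 - 5795 = -5795$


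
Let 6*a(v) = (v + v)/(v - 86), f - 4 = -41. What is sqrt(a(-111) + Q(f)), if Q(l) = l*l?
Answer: 27*sqrt(72890)/197 ≈ 37.003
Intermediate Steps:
f = -37 (f = 4 - 41 = -37)
Q(l) = l**2
a(v) = v/(3*(-86 + v)) (a(v) = ((v + v)/(v - 86))/6 = ((2*v)/(-86 + v))/6 = (2*v/(-86 + v))/6 = v/(3*(-86 + v)))
sqrt(a(-111) + Q(f)) = sqrt((1/3)*(-111)/(-86 - 111) + (-37)**2) = sqrt((1/3)*(-111)/(-197) + 1369) = sqrt((1/3)*(-111)*(-1/197) + 1369) = sqrt(37/197 + 1369) = sqrt(269730/197) = 27*sqrt(72890)/197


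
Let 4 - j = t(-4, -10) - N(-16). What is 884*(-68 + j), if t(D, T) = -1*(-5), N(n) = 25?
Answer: -38896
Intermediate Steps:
t(D, T) = 5
j = 24 (j = 4 - (5 - 1*25) = 4 - (5 - 25) = 4 - 1*(-20) = 4 + 20 = 24)
884*(-68 + j) = 884*(-68 + 24) = 884*(-44) = -38896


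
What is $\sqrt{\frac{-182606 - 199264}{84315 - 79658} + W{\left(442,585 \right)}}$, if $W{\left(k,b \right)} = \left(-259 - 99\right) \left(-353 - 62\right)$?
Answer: $\frac{2 \sqrt{805088910835}}{4657} \approx 385.34$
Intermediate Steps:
$W{\left(k,b \right)} = 148570$ ($W{\left(k,b \right)} = \left(-358\right) \left(-415\right) = 148570$)
$\sqrt{\frac{-182606 - 199264}{84315 - 79658} + W{\left(442,585 \right)}} = \sqrt{\frac{-182606 - 199264}{84315 - 79658} + 148570} = \sqrt{- \frac{381870}{4657} + 148570} = \sqrt{\frac{691508620}{4657}} = \frac{2 \sqrt{805088910835}}{4657}$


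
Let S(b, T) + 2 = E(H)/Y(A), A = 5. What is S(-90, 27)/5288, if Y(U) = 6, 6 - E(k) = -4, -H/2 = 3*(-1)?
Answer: -1/15864 ≈ -6.3036e-5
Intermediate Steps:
H = 6 (H = -6*(-1) = -2*(-3) = 6)
E(k) = 10 (E(k) = 6 - 1*(-4) = 6 + 4 = 10)
S(b, T) = -⅓ (S(b, T) = -2 + 10/6 = -2 + 10*(⅙) = -2 + 5/3 = -⅓)
S(-90, 27)/5288 = -⅓/5288 = -⅓*1/5288 = -1/15864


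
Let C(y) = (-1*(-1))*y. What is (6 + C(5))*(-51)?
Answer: -561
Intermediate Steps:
C(y) = y (C(y) = 1*y = y)
(6 + C(5))*(-51) = (6 + 5)*(-51) = 11*(-51) = -561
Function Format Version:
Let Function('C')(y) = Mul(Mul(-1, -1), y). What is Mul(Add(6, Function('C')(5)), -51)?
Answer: -561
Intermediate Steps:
Function('C')(y) = y (Function('C')(y) = Mul(1, y) = y)
Mul(Add(6, Function('C')(5)), -51) = Mul(Add(6, 5), -51) = Mul(11, -51) = -561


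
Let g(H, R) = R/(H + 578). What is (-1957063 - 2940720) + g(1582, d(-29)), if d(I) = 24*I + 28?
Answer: -2644802987/540 ≈ -4.8978e+6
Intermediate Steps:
d(I) = 28 + 24*I
g(H, R) = R/(578 + H)
(-1957063 - 2940720) + g(1582, d(-29)) = (-1957063 - 2940720) + (28 + 24*(-29))/(578 + 1582) = -4897783 + (28 - 696)/2160 = -4897783 - 668*1/2160 = -4897783 - 167/540 = -2644802987/540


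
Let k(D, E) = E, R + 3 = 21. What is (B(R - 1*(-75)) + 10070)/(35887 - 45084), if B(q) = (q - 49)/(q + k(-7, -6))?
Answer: -876134/800139 ≈ -1.0950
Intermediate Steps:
R = 18 (R = -3 + 21 = 18)
B(q) = (-49 + q)/(-6 + q) (B(q) = (q - 49)/(q - 6) = (-49 + q)/(-6 + q))
(B(R - 1*(-75)) + 10070)/(35887 - 45084) = ((-49 + (18 - 1*(-75)))/(-6 + (18 - 1*(-75))) + 10070)/(35887 - 45084) = ((-49 + (18 + 75))/(-6 + (18 + 75)) + 10070)/(-9197) = ((-49 + 93)/(-6 + 93) + 10070)*(-1/9197) = (44/87 + 10070)*(-1/9197) = (876134/87)*(-1/9197) = -876134/800139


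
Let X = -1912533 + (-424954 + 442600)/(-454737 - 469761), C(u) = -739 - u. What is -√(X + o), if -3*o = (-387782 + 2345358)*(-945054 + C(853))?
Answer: -2*√3666343034928136232127/154083 ≈ -7.8594e+5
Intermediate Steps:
o = 1853131490096/3 (o = -(-387782 + 2345358)*(-945054 + (-739 - 1*853))/3 = -1957576*(-945054 + (-739 - 853))/3 = -1957576*(-945054 - 1592)/3 = -1957576*(-946646)/3 = -⅓*(-1853131490096) = 1853131490096/3 ≈ 6.1771e+11)
X = -294688825180/154083 (X = -1912533 + 17646/(-924498) = -1912533 + 17646*(-1/924498) = -1912533 - 2941/154083 = -294688825180/154083 ≈ -1.9125e+6)
-√(X + o) = -√(-294688825180/154083 + 1853131490096/3) = -√(95178391773995476/154083) = -2*√3666343034928136232127/154083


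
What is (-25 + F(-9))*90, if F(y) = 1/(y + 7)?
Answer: -2295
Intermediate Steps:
F(y) = 1/(7 + y)
(-25 + F(-9))*90 = (-25 + 1/(7 - 9))*90 = (-25 + 1/(-2))*90 = (-25 - 1/2)*90 = -51/2*90 = -2295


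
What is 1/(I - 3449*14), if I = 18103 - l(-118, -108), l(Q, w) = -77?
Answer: -1/30106 ≈ -3.3216e-5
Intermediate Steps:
I = 18180 (I = 18103 - 1*(-77) = 18103 + 77 = 18180)
1/(I - 3449*14) = 1/(18180 - 3449*14) = 1/(18180 - 48286) = 1/(-30106) = -1/30106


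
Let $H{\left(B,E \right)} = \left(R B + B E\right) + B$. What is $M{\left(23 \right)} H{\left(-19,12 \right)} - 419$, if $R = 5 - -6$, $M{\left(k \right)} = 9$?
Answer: $-4523$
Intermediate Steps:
$R = 11$ ($R = 5 + 6 = 11$)
$H{\left(B,E \right)} = 12 B + B E$ ($H{\left(B,E \right)} = \left(11 B + B E\right) + B = 12 B + B E$)
$M{\left(23 \right)} H{\left(-19,12 \right)} - 419 = 9 \left(- 19 \left(12 + 12\right)\right) - 419 = 9 \left(\left(-19\right) 24\right) - 419 = 9 \left(-456\right) - 419 = -4104 - 419 = -4523$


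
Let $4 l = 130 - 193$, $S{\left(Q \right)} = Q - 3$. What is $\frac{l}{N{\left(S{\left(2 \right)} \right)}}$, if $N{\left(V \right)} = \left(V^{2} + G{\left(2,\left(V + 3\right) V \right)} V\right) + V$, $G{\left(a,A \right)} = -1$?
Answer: $- \frac{63}{4} \approx -15.75$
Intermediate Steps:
$S{\left(Q \right)} = -3 + Q$
$N{\left(V \right)} = V^{2}$ ($N{\left(V \right)} = \left(V^{2} - V\right) + V = V^{2}$)
$l = - \frac{63}{4}$ ($l = \frac{130 - 193}{4} = \frac{1}{4} \left(-63\right) = - \frac{63}{4} \approx -15.75$)
$\frac{l}{N{\left(S{\left(2 \right)} \right)}} = - \frac{63}{4 \left(-3 + 2\right)^{2}} = - \frac{63}{4 \left(-1\right)^{2}} = - \frac{63}{4 \cdot 1} = \left(- \frac{63}{4}\right) 1 = - \frac{63}{4}$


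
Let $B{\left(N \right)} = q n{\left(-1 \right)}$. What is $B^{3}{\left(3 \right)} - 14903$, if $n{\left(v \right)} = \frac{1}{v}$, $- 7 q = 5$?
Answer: $- \frac{5111604}{343} \approx -14903.0$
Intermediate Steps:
$q = - \frac{5}{7}$ ($q = \left(- \frac{1}{7}\right) 5 = - \frac{5}{7} \approx -0.71429$)
$B{\left(N \right)} = \frac{5}{7}$ ($B{\left(N \right)} = - \frac{5}{7 \left(-1\right)} = \left(- \frac{5}{7}\right) \left(-1\right) = \frac{5}{7}$)
$B^{3}{\left(3 \right)} - 14903 = \left(\frac{5}{7}\right)^{3} - 14903 = \frac{125}{343} - 14903 = - \frac{5111604}{343}$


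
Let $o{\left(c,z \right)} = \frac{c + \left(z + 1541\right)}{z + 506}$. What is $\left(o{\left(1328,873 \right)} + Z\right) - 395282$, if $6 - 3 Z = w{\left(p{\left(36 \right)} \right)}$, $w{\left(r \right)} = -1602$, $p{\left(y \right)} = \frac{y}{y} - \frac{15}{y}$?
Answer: $- \frac{544350992}{1379} \approx -3.9474 \cdot 10^{5}$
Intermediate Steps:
$p{\left(y \right)} = 1 - \frac{15}{y}$
$o{\left(c,z \right)} = \frac{1541 + c + z}{506 + z}$ ($o{\left(c,z \right)} = \frac{c + \left(1541 + z\right)}{506 + z} = \frac{1541 + c + z}{506 + z}$)
$Z = 536$ ($Z = 2 - -534 = 2 + 534 = 536$)
$\left(o{\left(1328,873 \right)} + Z\right) - 395282 = \left(\frac{1541 + 1328 + 873}{506 + 873} + 536\right) - 395282 = \left(\frac{1}{1379} \cdot 3742 + 536\right) - 395282 = \left(\frac{3742}{1379} + 536\right) - 395282 = \frac{742886}{1379} - 395282 = - \frac{544350992}{1379}$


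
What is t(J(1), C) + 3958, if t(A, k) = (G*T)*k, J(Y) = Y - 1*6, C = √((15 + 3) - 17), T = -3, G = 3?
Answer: 3949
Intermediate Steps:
C = 1 (C = √(18 - 17) = √1 = 1)
J(Y) = -6 + Y (J(Y) = Y - 6 = -6 + Y)
t(A, k) = -9*k (t(A, k) = (3*(-3))*k = -9*k)
t(J(1), C) + 3958 = -9*1 + 3958 = -9 + 3958 = 3949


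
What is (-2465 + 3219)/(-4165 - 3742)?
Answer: -754/7907 ≈ -0.095358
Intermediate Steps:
(-2465 + 3219)/(-4165 - 3742) = 754/(-7907) = 754*(-1/7907) = -754/7907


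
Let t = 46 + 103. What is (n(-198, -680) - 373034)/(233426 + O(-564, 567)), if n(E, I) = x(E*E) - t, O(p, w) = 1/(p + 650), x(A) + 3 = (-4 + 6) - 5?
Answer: -32094254/20074637 ≈ -1.5987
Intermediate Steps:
x(A) = -6 (x(A) = -3 + ((-4 + 6) - 5) = -3 + (2 - 5) = -3 - 3 = -6)
t = 149
O(p, w) = 1/(650 + p)
n(E, I) = -155 (n(E, I) = -6 - 1*149 = -6 - 149 = -155)
(n(-198, -680) - 373034)/(233426 + O(-564, 567)) = (-155 - 373034)/(233426 + 1/(650 - 564)) = -373189/(233426 + 1/86) = -373189/20074637/86 = -373189*86/20074637 = -32094254/20074637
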